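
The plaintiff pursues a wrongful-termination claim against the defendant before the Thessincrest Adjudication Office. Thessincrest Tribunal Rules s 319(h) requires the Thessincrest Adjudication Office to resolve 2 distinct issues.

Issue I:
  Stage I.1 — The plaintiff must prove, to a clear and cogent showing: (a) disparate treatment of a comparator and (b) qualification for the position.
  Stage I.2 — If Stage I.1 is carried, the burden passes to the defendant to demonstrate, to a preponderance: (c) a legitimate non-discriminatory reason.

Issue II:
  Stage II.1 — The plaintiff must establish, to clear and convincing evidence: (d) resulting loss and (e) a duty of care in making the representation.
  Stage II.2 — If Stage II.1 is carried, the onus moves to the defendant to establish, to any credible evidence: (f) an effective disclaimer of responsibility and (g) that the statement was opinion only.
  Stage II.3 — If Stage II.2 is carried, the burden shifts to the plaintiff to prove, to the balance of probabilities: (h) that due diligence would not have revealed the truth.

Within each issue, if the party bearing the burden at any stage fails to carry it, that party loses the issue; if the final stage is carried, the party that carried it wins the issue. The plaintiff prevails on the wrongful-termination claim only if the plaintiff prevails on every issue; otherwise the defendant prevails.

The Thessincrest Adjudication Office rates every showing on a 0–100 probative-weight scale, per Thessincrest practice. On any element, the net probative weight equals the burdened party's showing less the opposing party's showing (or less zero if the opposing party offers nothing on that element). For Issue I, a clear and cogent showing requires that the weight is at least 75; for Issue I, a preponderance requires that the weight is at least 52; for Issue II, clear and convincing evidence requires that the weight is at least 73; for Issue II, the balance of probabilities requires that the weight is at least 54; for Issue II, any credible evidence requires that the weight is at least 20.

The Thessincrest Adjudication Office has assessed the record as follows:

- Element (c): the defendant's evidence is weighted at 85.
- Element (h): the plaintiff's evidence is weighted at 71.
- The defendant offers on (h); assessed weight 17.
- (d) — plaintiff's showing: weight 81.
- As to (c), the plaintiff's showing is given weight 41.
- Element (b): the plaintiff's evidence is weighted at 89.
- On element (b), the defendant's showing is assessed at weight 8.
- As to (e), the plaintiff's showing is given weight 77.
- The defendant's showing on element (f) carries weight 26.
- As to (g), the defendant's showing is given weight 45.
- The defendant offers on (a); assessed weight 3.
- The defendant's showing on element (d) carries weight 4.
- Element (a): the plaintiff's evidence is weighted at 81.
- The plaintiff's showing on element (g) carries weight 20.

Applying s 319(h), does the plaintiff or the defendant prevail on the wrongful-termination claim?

— Issue I —
Stage I.1 — burden on plaintiff; standard: a clear and cogent showing (weight is at least 75).
    (a): 81 − 3 = 78 ≥ 75 [met]
    (b): 89 − 8 = 81 ≥ 75 [met]
  Stage I.1 is satisfied; the onus moves to the defendant.
Stage I.2 — burden on defendant; standard: a preponderance (weight is at least 52).
    (c): 85 − 41 = 44 < 52 [not met]
  The defendant does not carry Stage I.2.
So the plaintiff prevails on this issue.
— Issue II —
Stage II.1 — burden on plaintiff; standard: clear and convincing evidence (weight is at least 73).
    (d): 81 − 4 = 77 ≥ 73 [met]
    (e): 77 ≥ 73 [met]
  All elements met. The burden passes to the defendant.
Stage II.2 — burden on defendant; standard: any credible evidence (weight is at least 20).
    (f): 26 ≥ 20 [met]
    (g): 45 − 20 = 25 ≥ 20 [met]
  The defendant carries Stage II.2; the plaintiff now bears the burden.
Stage II.3 — burden on plaintiff; standard: the balance of probabilities (weight is at least 54).
    (h): 71 − 17 = 54 ≥ 54 [met]
  Stage II.3 carried; the final stage is satisfied.
All stages carried — the plaintiff prevails on this issue.
Per-issue: Issue I → plaintiff; Issue II → plaintiff. The plaintiff must prevail on every issue; overall, the plaintiff prevails.

plaintiff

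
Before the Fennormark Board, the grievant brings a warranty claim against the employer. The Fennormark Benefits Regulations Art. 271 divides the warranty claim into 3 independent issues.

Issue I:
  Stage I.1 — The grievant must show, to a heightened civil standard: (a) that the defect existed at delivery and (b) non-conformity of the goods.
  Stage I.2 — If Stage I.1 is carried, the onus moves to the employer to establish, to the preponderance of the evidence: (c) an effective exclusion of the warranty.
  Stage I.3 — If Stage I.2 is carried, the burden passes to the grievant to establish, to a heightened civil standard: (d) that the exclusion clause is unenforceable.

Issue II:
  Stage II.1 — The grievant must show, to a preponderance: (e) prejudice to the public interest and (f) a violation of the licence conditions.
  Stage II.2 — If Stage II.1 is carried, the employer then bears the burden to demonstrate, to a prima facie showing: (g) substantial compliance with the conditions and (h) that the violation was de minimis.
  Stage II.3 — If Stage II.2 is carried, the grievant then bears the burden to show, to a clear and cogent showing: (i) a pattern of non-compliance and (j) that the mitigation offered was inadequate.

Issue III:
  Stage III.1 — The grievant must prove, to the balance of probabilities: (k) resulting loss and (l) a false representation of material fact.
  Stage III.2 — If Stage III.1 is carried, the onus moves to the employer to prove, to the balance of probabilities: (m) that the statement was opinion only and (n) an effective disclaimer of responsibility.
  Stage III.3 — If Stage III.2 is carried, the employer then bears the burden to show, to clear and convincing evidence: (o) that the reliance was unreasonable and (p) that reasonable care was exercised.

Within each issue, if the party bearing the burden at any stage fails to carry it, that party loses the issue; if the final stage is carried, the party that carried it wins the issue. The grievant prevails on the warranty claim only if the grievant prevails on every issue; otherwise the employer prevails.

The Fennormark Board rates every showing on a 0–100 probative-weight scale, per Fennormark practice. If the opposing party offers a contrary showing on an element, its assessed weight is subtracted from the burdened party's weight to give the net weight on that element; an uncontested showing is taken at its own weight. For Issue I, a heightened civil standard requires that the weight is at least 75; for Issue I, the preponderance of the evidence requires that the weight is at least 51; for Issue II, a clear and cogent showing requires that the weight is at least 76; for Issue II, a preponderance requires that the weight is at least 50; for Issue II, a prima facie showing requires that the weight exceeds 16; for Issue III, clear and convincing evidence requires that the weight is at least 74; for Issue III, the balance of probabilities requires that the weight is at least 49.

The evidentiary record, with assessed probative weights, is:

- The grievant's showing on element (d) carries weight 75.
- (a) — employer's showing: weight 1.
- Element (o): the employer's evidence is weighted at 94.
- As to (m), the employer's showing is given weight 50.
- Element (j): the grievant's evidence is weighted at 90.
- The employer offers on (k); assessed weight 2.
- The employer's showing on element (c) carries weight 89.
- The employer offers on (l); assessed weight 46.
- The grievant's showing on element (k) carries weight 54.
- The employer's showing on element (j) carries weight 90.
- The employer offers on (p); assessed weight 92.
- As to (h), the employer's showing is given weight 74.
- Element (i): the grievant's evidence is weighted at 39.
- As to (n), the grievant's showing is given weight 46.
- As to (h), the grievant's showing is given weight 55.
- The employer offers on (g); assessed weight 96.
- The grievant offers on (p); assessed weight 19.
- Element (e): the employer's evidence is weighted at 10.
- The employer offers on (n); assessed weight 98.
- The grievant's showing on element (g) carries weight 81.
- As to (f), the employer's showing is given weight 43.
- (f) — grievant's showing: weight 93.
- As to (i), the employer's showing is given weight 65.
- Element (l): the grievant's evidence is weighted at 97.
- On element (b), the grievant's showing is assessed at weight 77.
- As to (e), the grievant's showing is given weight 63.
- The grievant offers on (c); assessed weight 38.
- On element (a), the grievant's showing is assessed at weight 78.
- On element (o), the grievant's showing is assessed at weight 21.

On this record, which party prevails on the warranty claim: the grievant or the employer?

grievant

— Issue I —
At Stage I.1 the grievant must meet a heightened civil standard (weight is at least 75): on (a) the weight is 78 less the opposing 1 gives net 77, ≥ 75, so (a) meets the standard; on (b) the weight is 77, which does reach 75, so (b) meets the standard.
  The grievant carries Stage I.1; the employer now bears the burden.
At Stage I.2 the employer must meet the preponderance of the evidence (weight is at least 51): on (c) the weight is 89 less the opposing 38 gives net 51, ≥ 51, so (c) meets the standard.
  All elements met. The burden passes to the grievant.
At Stage I.3 the grievant must meet a heightened civil standard (weight is at least 75): on (d) the weight is 75, which does reach 75, so (d) meets the standard.
  Stage I.3 carried; the final stage is satisfied.
All stages carried — the grievant prevails on this issue.
— Issue II —
Stage II.1 — burden on grievant; standard: a preponderance (weight is at least 50).
    (e): 63 − 10 = 53 ≥ 50 [met]
    (f): 93 − 43 = 50 ≥ 50 [met]
  The grievant carries Stage II.1; the employer now bears the burden.
Stage II.2 — burden on employer; standard: a prima facie showing (weight exceeds 16).
    (g): 96 − 81 = 15 ≤ 16 [not met]
    (h): 74 − 55 = 19 > 16 [met]
  Not every element is met, so the employer fails to carry Stage II.2.
So the grievant prevails on this issue.
— Issue III —
Stage III.1 (grievant, the balance of probabilities, weight is at least 49): (k) net 54−2=52 ≥ 49 — meets; (l) net 97−46=51 ≥ 49 — meets.
  Stage III.1 carried; the burden shifts to the employer.
Stage III.2 (employer, the balance of probabilities, weight is at least 49): (m) 50 ≥ 49 — meets; (n) net 98−46=52 ≥ 49 — meets.
  All elements met. The employer retains the burden for Stage III.3.
Stage III.3 (employer, clear and convincing evidence, weight is at least 74): (o) net 94−21=73 < 74 — fails; (p) net 92−19=73 < 74 — fails.
  The employer does not carry Stage III.3.
The analysis ends at Stage III.3; the grievant prevails on this issue.
Per-issue: Issue I → grievant; Issue II → grievant; Issue III → grievant. The grievant must prevail on every issue; overall, the grievant prevails.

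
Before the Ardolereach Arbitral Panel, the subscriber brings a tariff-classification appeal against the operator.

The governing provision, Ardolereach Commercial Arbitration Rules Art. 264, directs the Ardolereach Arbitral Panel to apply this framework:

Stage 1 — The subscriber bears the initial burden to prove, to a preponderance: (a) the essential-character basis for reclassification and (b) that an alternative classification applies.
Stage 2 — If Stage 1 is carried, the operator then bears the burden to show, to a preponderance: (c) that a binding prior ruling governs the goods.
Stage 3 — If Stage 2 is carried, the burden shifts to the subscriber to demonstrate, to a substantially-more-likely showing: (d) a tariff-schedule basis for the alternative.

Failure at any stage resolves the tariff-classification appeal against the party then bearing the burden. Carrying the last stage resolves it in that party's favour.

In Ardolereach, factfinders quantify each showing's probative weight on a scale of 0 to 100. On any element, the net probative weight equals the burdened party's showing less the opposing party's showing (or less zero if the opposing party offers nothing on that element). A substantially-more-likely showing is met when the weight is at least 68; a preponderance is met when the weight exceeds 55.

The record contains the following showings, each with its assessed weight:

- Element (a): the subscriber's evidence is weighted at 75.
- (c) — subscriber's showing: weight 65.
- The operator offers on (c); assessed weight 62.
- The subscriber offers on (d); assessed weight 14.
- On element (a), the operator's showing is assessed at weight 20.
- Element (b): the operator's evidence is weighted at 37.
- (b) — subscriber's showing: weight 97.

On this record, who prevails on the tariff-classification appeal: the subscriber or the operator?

operator

At Stage 1 the subscriber must meet a preponderance (weight exceeds 55): on (a) the weight is 75 less the opposing 20 gives net 55, which does not exceed 55, so (a) does not meet the standard; on (b) the weight is 97 less the opposing 37 gives net 60, which does exceed 55, so (b) meets the standard.
  Not every element is met, so the subscriber fails to carry Stage 1.
The analysis ends at Stage 1; the operator prevails.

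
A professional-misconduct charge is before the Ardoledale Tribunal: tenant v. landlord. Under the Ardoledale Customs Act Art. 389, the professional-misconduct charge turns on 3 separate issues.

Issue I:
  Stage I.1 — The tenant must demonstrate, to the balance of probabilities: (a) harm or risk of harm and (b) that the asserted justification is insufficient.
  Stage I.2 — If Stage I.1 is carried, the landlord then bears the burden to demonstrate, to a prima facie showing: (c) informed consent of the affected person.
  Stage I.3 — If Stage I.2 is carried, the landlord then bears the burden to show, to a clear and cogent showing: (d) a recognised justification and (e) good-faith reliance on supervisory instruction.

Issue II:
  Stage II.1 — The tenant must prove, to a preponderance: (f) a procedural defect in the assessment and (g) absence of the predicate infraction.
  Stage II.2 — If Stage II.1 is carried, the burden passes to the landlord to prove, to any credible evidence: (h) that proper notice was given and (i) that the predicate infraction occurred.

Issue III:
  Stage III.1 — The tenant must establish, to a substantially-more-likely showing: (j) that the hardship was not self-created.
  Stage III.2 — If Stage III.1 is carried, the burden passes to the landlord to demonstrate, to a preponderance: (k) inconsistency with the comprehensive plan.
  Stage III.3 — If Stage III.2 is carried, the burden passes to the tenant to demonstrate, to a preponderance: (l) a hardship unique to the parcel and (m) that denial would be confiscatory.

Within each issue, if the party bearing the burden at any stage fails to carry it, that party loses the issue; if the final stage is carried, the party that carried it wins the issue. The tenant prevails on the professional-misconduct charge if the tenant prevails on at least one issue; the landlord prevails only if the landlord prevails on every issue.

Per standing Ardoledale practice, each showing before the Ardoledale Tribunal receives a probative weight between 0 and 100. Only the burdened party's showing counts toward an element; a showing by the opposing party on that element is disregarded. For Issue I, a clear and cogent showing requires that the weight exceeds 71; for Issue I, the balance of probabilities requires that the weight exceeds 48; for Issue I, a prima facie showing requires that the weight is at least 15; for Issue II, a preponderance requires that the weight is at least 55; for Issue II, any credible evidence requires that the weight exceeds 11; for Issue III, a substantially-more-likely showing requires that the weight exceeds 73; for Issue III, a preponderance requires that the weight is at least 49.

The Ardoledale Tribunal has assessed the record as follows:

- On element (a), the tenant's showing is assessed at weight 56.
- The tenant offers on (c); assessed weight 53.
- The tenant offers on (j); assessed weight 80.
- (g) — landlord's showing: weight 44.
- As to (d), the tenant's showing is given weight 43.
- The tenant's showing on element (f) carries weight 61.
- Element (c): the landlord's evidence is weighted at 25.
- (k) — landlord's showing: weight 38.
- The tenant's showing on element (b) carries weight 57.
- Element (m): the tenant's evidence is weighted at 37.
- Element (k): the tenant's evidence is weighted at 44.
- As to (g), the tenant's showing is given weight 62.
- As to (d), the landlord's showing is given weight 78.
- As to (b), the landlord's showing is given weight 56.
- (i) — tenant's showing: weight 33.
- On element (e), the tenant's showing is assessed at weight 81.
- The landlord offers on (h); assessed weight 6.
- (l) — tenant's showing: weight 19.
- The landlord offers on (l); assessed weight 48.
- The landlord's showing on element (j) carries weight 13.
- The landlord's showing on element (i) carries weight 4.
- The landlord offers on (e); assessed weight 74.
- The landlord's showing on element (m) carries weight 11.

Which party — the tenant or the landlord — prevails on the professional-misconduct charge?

— Issue I —
Stage I.1 — burden on tenant; standard: the balance of probabilities (weight exceeds 48).
    (a): 56 > 48 [met]
    (b): 57 (landlord's 56 disregarded) > 48 [met]
  Stage I.1 is satisfied; the onus moves to the landlord.
Stage I.2 — burden on landlord; standard: a prima facie showing (weight is at least 15).
    (c): 25 (tenant's 53 disregarded) ≥ 15 [met]
  Stage I.2 carried; the burden remains with the landlord.
Stage I.3 — burden on landlord; standard: a clear and cogent showing (weight exceeds 71).
    (d): 78 (tenant's 43 disregarded) > 71 [met]
    (e): 74 (tenant's 81 disregarded) > 71 [met]
  All elements met at the final stage.
With every stage satisfied, the landlord prevails on this issue.
— Issue II —
Stage II.1 — burden on tenant; standard: a preponderance (weight is at least 55).
    (f): 61 ≥ 55 [met]
    (g): 62 (landlord's 44 disregarded) ≥ 55 [met]
  The tenant carries Stage II.1; the landlord now bears the burden.
Stage II.2 — burden on landlord; standard: any credible evidence (weight exceeds 11).
    (h): 6 ≤ 11 [not met]
    (i): 4 (tenant's 33 disregarded) ≤ 11 [not met]
  Stage II.2 not carried; the landlord fails its burden.
The tenant prevails on this issue.
— Issue III —
Stage III.1 (tenant, a substantially-more-likely showing, weight exceeds 73): (j) 80 (landlord's 13 disregarded) > 73 — meets.
  Stage III.1 carried; the burden shifts to the landlord.
Stage III.2 (landlord, a preponderance, weight is at least 49): (k) 38 (tenant's 44 disregarded) < 49 — fails.
  Not every element is met, so the landlord fails to carry Stage III.2.
The tenant prevails on this issue.
Per-issue: Issue I → landlord; Issue II → tenant; Issue III → tenant. The tenant must prevail on at least one issue; overall, the tenant prevails.

tenant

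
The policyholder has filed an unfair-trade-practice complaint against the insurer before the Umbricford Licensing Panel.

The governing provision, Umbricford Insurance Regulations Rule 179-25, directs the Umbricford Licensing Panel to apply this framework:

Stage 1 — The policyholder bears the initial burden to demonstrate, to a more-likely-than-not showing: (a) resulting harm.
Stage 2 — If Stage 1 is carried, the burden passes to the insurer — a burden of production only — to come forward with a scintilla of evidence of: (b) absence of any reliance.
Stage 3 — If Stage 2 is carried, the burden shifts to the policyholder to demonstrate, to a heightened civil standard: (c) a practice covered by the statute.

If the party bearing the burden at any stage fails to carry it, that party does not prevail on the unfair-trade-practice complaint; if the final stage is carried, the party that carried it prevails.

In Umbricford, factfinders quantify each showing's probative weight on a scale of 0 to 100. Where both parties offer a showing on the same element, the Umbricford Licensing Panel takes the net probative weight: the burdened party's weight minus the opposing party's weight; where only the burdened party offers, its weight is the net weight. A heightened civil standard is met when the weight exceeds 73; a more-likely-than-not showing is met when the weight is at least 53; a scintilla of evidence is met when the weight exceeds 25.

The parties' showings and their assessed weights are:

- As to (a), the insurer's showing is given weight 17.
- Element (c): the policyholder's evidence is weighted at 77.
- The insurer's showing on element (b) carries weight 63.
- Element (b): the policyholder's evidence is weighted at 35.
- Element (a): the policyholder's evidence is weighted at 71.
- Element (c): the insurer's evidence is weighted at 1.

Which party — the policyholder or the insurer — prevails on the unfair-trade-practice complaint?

Stage 1 (policyholder, a more-likely-than-not showing, weight is at least 53): (a) net 71−17=54 ≥ 53 — meets.
  Stage 1 is satisfied; the onus moves to the insurer.
Stage 2 (insurer, a scintilla of evidence, weight exceeds 25): (b) net 63−35=28 > 25 — meets.
  Stage 2 is satisfied; the onus moves to the policyholder.
Stage 3 (policyholder, a heightened civil standard, weight exceeds 73): (c) net 77−1=76 > 73 — meets.
  The policyholder carries the last stage.
Every stage carried; the policyholder prevails.

policyholder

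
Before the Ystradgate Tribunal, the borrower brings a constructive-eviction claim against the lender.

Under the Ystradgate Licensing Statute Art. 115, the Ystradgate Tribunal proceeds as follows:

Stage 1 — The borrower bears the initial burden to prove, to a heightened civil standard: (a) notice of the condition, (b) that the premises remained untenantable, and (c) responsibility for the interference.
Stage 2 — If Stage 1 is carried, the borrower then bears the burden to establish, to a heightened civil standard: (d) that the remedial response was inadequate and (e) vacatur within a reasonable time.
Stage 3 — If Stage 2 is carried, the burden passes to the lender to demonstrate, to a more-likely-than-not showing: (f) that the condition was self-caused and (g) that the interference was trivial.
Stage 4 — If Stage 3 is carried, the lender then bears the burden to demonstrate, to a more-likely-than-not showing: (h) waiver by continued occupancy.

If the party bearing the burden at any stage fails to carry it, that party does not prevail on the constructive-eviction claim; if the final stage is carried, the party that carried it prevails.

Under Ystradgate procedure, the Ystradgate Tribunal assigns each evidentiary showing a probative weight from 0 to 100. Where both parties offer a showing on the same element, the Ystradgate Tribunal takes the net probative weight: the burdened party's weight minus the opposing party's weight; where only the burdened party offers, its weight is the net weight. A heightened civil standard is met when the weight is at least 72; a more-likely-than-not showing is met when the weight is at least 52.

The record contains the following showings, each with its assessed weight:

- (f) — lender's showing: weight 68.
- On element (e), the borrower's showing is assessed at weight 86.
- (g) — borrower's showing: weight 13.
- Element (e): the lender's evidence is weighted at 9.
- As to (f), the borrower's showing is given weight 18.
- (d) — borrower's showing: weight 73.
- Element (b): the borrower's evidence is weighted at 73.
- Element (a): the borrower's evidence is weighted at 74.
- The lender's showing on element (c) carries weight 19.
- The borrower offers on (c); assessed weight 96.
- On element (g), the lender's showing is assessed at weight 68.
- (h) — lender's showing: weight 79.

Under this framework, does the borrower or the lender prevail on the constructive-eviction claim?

borrower

At Stage 1 the borrower must meet a heightened civil standard (weight is at least 72): on (a) the weight is 74, ≥ 72, so (a) meets the standard; on (b) the weight is 73, which does reach 72, so (b) meets the standard; on (c) the weight is 96 less the opposing 19 gives net 77, which does reach 72, so (c) meets the standard.
  All elements met. The borrower retains the burden for Stage 2.
At Stage 2 the borrower must meet a heightened civil standard (weight is at least 72): on (d) the weight is 73, ≥ 72, so (d) meets the standard; on (e) the weight is 86 less the opposing 9 gives net 77, which does reach 72, so (e) meets the standard.
  Stage 2 is satisfied; the onus moves to the lender.
At Stage 3 the lender must meet a more-likely-than-not showing (weight is at least 52): on (f) the weight is 68 less the opposing 18 gives net 50, which does not reach 52, so (f) does not meet the standard; on (g) the weight is 68 less the opposing 13 gives net 55, which does reach 52, so (g) meets the standard.
  Stage 3 not carried; the lender fails its burden.
The analysis ends at Stage 3; the borrower prevails.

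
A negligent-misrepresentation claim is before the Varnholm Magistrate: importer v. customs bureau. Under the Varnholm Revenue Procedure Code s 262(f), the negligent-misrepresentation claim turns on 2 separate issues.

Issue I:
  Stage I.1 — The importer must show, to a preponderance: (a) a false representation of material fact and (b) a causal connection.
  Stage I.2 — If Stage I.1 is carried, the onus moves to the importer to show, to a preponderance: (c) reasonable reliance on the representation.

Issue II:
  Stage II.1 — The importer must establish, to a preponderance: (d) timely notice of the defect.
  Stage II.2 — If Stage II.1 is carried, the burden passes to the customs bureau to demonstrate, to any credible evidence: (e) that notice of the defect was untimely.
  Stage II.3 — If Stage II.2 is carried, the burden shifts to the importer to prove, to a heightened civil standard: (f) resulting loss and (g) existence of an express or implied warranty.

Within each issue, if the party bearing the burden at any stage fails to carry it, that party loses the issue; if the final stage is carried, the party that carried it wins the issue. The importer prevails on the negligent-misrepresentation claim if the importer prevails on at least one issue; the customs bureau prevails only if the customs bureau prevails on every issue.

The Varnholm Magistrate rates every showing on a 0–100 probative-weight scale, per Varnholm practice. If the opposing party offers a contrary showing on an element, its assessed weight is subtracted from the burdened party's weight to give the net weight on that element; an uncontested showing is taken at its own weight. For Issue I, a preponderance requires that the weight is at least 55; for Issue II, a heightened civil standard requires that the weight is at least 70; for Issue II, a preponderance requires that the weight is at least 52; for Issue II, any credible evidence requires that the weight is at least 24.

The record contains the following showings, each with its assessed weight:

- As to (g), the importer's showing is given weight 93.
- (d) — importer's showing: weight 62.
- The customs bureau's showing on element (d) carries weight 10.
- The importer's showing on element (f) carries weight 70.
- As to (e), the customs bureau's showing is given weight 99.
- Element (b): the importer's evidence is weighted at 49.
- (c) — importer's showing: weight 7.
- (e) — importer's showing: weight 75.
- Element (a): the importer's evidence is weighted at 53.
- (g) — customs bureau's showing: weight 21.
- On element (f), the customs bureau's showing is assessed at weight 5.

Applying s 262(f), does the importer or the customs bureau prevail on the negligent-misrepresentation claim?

— Issue I —
Stage I.1 (importer, a preponderance, weight is at least 55): (a) 53 < 55 — fails; (b) 49 < 55 — fails.
  The importer does not carry Stage I.1.
The customs bureau prevails on this issue.
— Issue II —
Stage II.1 — burden on importer; standard: a preponderance (weight is at least 52).
    (d): 62 − 10 = 52 ≥ 52 [met]
  All elements met. The burden passes to the customs bureau.
Stage II.2 — burden on customs bureau; standard: any credible evidence (weight is at least 24).
    (e): 99 − 75 = 24 ≥ 24 [met]
  Stage II.2 carried; the burden shifts to the importer.
Stage II.3 — burden on importer; standard: a heightened civil standard (weight is at least 70).
    (f): 70 − 5 = 65 < 70 [not met]
    (g): 93 − 21 = 72 ≥ 70 [met]
  Not every element is met, so the importer fails to carry Stage II.3.
The analysis ends at Stage II.3; the customs bureau prevails on this issue.
Per-issue: Issue I → customs bureau; Issue II → customs bureau. The importer must prevail on at least one issue; overall, the customs bureau prevails.

customs bureau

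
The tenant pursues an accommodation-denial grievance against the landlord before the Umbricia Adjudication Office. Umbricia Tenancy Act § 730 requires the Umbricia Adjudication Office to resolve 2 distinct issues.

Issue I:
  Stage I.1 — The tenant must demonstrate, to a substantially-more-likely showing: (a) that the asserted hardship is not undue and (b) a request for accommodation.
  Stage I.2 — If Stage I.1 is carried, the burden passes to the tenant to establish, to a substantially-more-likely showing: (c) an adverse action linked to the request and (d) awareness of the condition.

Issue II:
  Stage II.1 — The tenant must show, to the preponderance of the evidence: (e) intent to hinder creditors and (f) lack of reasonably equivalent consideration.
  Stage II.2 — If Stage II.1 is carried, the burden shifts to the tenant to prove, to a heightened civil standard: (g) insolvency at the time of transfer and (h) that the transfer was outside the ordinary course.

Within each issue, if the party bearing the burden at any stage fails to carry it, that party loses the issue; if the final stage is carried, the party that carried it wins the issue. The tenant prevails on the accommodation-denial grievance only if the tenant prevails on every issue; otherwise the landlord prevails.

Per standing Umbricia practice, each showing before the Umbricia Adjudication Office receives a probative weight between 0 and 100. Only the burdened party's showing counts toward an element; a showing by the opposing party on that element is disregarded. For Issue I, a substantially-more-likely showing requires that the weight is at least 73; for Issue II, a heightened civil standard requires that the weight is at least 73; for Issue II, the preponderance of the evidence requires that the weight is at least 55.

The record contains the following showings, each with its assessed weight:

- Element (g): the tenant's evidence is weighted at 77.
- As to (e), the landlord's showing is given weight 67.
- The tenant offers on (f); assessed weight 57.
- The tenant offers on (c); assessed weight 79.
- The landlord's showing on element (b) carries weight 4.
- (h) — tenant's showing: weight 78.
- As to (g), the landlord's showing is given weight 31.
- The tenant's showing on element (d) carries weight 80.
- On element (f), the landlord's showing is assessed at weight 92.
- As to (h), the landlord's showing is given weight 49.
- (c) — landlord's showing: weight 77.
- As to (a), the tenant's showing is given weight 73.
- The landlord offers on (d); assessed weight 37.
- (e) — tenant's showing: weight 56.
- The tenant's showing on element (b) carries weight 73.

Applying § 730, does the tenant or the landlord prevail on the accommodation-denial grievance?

— Issue I —
Stage I.1 — burden on tenant; standard: a substantially-more-likely showing (weight is at least 73).
    (a): 73 ≥ 73 [met]
    (b): 73 (landlord's 4 disregarded) ≥ 73 [met]
  Stage I.1 is satisfied; the tenant continues to bear the burden.
Stage I.2 — burden on tenant; standard: a substantially-more-likely showing (weight is at least 73).
    (c): 79 (landlord's 77 disregarded) ≥ 73 [met]
    (d): 80 (landlord's 37 disregarded) ≥ 73 [met]
  All elements met at the final stage.
Every stage carried; the tenant prevails on this issue.
— Issue II —
Stage II.1 (tenant, the preponderance of the evidence, weight is at least 55): (e) 56 (landlord's 67 disregarded) ≥ 55 — meets; (f) 57 (landlord's 92 disregarded) ≥ 55 — meets.
  Stage II.1 is satisfied; the tenant continues to bear the burden.
Stage II.2 (tenant, a heightened civil standard, weight is at least 73): (g) 77 (landlord's 31 disregarded) ≥ 73 — meets; (h) 78 (landlord's 49 disregarded) ≥ 73 — meets.
  The tenant carries the last stage.
All stages carried — the tenant prevails on this issue.
Per-issue: Issue I → tenant; Issue II → tenant. The tenant must prevail on every issue; overall, the tenant prevails.

tenant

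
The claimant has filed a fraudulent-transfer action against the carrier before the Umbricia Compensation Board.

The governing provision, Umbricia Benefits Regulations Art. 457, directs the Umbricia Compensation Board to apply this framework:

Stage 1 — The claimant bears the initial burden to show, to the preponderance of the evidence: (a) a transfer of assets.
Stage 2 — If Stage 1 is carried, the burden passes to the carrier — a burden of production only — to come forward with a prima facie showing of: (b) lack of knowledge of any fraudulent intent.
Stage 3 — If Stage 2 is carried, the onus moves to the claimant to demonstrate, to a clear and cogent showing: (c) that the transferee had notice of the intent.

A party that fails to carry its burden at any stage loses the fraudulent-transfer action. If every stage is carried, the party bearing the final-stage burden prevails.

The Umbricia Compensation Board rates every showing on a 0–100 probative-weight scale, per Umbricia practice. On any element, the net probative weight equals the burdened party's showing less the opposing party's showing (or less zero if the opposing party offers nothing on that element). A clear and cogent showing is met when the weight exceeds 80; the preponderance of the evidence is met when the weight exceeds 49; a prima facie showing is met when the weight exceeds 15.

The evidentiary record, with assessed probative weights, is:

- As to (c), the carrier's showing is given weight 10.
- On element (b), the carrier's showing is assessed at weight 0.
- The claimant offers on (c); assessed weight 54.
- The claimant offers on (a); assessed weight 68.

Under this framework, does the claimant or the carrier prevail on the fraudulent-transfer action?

claimant

Stage 1 — burden on claimant; standard: the preponderance of the evidence (weight exceeds 49).
    (a): 68 > 49 [met]
  The claimant carries Stage 1; the carrier now bears the burden.
Stage 2 — burden on carrier; standard: a prima facie showing (weight exceeds 15).
    (b): 0 ≤ 15 [not met]
  Not every element is met, so the carrier fails to carry Stage 2.
So the claimant prevails.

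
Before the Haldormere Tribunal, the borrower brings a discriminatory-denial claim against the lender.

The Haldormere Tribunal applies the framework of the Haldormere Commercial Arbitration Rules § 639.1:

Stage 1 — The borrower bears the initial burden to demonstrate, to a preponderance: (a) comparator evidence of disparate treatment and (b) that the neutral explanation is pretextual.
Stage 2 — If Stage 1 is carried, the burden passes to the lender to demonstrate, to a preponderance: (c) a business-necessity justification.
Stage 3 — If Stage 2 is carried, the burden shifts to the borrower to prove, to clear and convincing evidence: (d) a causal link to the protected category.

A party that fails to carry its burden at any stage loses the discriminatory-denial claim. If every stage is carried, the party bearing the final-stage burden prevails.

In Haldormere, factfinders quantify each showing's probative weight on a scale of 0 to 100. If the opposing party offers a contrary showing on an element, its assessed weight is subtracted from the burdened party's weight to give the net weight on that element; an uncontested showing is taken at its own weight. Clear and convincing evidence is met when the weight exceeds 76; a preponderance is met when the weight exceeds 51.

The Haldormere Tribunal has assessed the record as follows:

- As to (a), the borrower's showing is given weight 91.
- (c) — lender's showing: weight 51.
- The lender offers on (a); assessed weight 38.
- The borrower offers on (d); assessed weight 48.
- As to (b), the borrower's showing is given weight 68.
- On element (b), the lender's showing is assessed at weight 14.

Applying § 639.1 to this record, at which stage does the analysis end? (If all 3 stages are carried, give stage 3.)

Stage 1 (borrower, a preponderance, weight exceeds 51): (a) net 91−38=53 > 51 — meets; (b) net 68−14=54 > 51 — meets.
  Stage 1 is satisfied; the onus moves to the lender.
Stage 2 (lender, a preponderance, weight exceeds 51): (c) 51 ≤ 51 — fails.
  The lender does not carry Stage 2.
The borrower prevails.

stage 2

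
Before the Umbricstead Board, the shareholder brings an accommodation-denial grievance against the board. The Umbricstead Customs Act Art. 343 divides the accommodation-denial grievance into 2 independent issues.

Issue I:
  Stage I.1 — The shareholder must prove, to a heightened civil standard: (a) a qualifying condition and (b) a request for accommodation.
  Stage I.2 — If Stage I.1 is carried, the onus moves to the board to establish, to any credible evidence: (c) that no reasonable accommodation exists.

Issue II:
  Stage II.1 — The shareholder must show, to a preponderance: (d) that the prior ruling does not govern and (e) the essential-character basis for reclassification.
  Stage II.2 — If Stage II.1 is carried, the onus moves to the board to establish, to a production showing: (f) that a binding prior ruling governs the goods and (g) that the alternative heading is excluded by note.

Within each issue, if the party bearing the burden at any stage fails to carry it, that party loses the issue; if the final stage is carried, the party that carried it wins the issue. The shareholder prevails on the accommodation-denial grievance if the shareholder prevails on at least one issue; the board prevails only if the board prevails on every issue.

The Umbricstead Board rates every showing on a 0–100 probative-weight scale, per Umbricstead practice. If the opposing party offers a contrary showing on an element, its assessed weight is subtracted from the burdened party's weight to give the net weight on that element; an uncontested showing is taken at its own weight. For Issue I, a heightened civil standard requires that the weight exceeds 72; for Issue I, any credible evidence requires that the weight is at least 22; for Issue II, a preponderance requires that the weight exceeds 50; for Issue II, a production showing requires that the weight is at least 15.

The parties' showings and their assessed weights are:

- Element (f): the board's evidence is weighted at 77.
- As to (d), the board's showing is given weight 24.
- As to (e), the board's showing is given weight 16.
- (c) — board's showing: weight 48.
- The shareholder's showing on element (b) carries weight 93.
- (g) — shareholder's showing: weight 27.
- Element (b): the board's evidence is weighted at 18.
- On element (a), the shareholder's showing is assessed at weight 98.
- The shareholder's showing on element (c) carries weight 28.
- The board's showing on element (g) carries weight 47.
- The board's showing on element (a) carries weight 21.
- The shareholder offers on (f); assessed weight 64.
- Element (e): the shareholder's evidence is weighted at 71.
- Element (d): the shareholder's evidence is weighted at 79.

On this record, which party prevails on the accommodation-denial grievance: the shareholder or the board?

— Issue I —
At Stage I.1 the shareholder must meet a heightened civil standard (weight exceeds 72): on (a) the weight is 98 less the opposing 21 gives net 77, which does exceed 72, so (a) meets the standard; on (b) the weight is 93 less the opposing 18 gives net 75, > 72, so (b) meets the standard.
  The shareholder carries Stage I.1; the board now bears the burden.
At Stage I.2 the board must meet any credible evidence (weight is at least 22): on (c) the weight is 48 less the opposing 28 gives net 20, which does not reach 22, so (c) does not meet the standard.
  The board does not carry Stage I.2.
The shareholder prevails on this issue.
— Issue II —
Stage II.1 — burden on shareholder; standard: a preponderance (weight exceeds 50).
    (d): 79 − 24 = 55 > 50 [met]
    (e): 71 − 16 = 55 > 50 [met]
  Stage II.1 is satisfied; the onus moves to the board.
Stage II.2 — burden on board; standard: a production showing (weight is at least 15).
    (f): 77 − 64 = 13 < 15 [not met]
    (g): 47 − 27 = 20 ≥ 15 [met]
  Stage II.2 not carried; the board fails its burden.
The shareholder prevails on this issue.
Per-issue: Issue I → shareholder; Issue II → shareholder. The shareholder must prevail on at least one issue; overall, the shareholder prevails.

shareholder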